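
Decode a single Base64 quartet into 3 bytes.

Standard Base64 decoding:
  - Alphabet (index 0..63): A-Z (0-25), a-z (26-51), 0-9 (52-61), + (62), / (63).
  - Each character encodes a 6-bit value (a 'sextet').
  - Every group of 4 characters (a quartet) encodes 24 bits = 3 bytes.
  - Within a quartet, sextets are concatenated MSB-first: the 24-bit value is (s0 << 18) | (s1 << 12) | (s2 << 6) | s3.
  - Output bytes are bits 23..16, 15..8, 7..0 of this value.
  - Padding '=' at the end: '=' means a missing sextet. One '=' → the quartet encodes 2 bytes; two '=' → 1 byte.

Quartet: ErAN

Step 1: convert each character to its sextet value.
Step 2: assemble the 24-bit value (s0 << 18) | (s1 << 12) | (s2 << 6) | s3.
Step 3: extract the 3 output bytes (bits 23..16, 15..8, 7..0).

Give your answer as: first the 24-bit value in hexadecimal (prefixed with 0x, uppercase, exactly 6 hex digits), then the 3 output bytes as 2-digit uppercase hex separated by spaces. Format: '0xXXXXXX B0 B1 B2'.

Sextets: E=4, r=43, A=0, N=13
24-bit: (4<<18) | (43<<12) | (0<<6) | 13
      = 0x100000 | 0x02B000 | 0x000000 | 0x00000D
      = 0x12B00D
Bytes: (v>>16)&0xFF=12, (v>>8)&0xFF=B0, v&0xFF=0D

Answer: 0x12B00D 12 B0 0D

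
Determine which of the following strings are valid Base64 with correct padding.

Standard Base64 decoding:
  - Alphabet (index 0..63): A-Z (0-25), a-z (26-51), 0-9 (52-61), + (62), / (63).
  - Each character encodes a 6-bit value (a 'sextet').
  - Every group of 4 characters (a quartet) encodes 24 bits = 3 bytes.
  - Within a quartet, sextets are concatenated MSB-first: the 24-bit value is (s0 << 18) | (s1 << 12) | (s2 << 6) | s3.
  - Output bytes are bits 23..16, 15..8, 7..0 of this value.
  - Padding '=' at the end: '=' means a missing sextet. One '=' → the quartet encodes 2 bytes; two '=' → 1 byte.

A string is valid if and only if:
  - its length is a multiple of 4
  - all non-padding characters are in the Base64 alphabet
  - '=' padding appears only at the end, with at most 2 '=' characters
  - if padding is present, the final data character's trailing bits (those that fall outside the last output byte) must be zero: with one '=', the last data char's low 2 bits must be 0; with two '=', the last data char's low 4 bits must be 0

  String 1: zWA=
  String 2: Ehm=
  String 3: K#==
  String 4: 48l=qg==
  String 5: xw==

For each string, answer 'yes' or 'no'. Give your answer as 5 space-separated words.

String 1: 'zWA=' → valid
String 2: 'Ehm=' → invalid (bad trailing bits)
String 3: 'K#==' → invalid (bad char(s): ['#'])
String 4: '48l=qg==' → invalid (bad char(s): ['=']; '=' in middle)
String 5: 'xw==' → valid

Answer: yes no no no yes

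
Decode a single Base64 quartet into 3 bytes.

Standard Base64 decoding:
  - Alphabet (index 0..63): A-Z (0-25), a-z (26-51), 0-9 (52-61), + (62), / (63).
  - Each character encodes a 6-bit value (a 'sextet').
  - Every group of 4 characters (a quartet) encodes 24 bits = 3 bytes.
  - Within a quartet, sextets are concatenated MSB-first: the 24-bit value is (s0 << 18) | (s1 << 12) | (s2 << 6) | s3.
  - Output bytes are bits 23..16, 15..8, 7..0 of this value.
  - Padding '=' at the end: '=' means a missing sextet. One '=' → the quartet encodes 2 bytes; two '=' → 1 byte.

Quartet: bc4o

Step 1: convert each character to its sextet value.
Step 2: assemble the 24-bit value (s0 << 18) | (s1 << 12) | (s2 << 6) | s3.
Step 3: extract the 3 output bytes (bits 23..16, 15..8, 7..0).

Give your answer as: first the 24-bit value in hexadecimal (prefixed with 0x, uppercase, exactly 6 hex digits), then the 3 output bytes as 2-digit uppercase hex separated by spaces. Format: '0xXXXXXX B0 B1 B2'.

Sextets: b=27, c=28, 4=56, o=40
24-bit: (27<<18) | (28<<12) | (56<<6) | 40
      = 0x6C0000 | 0x01C000 | 0x000E00 | 0x000028
      = 0x6DCE28
Bytes: (v>>16)&0xFF=6D, (v>>8)&0xFF=CE, v&0xFF=28

Answer: 0x6DCE28 6D CE 28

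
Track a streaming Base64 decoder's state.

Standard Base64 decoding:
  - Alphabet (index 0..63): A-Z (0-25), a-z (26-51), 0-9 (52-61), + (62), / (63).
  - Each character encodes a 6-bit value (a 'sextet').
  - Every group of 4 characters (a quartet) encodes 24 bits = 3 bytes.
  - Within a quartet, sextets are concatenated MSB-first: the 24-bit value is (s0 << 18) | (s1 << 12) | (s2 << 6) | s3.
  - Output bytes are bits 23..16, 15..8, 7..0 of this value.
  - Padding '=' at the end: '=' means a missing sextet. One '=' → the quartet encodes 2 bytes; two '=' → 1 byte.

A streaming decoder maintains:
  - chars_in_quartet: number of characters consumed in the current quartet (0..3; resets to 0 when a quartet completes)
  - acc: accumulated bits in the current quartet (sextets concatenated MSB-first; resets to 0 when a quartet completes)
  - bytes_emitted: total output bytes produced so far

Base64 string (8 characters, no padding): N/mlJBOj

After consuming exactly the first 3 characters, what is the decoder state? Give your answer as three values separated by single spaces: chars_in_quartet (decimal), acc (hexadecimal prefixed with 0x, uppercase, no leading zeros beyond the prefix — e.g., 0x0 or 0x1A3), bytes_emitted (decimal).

Answer: 3 0xDFE6 0

Derivation:
After char 0 ('N'=13): chars_in_quartet=1 acc=0xD bytes_emitted=0
After char 1 ('/'=63): chars_in_quartet=2 acc=0x37F bytes_emitted=0
After char 2 ('m'=38): chars_in_quartet=3 acc=0xDFE6 bytes_emitted=0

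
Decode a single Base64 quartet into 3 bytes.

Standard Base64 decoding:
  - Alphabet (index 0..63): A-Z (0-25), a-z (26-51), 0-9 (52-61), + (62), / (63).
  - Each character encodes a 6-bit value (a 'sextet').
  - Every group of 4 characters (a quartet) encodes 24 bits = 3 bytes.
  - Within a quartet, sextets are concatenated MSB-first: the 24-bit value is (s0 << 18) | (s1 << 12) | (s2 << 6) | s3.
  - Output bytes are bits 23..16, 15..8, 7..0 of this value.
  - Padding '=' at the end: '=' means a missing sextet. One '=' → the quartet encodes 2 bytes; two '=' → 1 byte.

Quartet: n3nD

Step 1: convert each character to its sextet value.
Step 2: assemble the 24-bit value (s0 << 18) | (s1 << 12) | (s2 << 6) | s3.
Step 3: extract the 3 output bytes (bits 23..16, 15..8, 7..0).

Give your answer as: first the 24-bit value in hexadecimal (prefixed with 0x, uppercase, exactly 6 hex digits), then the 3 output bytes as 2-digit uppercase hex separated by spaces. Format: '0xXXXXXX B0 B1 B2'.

Answer: 0x9F79C3 9F 79 C3

Derivation:
Sextets: n=39, 3=55, n=39, D=3
24-bit: (39<<18) | (55<<12) | (39<<6) | 3
      = 0x9C0000 | 0x037000 | 0x0009C0 | 0x000003
      = 0x9F79C3
Bytes: (v>>16)&0xFF=9F, (v>>8)&0xFF=79, v&0xFF=C3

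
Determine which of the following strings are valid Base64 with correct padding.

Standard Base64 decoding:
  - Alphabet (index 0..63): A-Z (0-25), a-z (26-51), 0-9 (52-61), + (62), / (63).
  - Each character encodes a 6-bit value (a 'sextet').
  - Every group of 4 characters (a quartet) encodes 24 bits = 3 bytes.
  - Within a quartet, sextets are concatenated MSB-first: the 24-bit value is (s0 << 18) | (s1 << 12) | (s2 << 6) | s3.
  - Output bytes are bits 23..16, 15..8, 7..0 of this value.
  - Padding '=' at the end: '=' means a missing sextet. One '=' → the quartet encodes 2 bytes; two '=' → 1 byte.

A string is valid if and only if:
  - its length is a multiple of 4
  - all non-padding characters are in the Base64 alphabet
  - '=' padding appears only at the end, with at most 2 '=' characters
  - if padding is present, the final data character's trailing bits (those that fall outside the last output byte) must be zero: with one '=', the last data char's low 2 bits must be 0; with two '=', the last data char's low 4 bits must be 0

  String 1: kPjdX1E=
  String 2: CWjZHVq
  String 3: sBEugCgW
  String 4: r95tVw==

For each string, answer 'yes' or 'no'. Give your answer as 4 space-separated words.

String 1: 'kPjdX1E=' → valid
String 2: 'CWjZHVq' → invalid (len=7 not mult of 4)
String 3: 'sBEugCgW' → valid
String 4: 'r95tVw==' → valid

Answer: yes no yes yes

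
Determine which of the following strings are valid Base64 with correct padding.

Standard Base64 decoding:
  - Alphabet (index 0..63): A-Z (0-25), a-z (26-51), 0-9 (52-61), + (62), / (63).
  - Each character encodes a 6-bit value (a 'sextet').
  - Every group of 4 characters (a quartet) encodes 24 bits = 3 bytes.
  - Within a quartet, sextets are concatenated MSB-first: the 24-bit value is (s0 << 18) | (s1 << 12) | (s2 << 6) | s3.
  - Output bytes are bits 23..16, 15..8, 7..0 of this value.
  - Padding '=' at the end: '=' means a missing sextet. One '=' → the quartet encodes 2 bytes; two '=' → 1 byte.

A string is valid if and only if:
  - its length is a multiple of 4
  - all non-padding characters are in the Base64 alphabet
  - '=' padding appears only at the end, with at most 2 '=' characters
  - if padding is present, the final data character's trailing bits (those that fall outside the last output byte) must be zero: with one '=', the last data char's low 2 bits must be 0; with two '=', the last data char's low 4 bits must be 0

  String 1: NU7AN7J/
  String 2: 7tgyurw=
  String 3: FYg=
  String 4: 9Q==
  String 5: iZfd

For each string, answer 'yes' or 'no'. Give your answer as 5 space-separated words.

String 1: 'NU7AN7J/' → valid
String 2: '7tgyurw=' → valid
String 3: 'FYg=' → valid
String 4: '9Q==' → valid
String 5: 'iZfd' → valid

Answer: yes yes yes yes yes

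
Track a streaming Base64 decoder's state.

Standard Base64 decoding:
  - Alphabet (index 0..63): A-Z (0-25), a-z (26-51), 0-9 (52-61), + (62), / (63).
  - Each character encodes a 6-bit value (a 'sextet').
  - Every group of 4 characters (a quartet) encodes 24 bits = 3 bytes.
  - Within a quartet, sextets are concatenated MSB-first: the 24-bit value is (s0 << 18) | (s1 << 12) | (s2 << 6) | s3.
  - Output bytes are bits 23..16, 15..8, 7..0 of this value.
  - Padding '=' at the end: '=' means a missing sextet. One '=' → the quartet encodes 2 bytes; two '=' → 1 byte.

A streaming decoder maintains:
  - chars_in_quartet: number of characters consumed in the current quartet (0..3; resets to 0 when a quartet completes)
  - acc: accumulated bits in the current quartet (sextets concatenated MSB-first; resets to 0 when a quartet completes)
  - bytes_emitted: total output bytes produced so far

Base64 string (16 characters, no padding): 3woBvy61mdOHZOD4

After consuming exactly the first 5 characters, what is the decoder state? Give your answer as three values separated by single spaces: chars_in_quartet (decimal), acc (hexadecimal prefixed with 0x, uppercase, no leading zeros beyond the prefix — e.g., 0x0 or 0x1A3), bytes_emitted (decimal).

Answer: 1 0x2F 3

Derivation:
After char 0 ('3'=55): chars_in_quartet=1 acc=0x37 bytes_emitted=0
After char 1 ('w'=48): chars_in_quartet=2 acc=0xDF0 bytes_emitted=0
After char 2 ('o'=40): chars_in_quartet=3 acc=0x37C28 bytes_emitted=0
After char 3 ('B'=1): chars_in_quartet=4 acc=0xDF0A01 -> emit DF 0A 01, reset; bytes_emitted=3
After char 4 ('v'=47): chars_in_quartet=1 acc=0x2F bytes_emitted=3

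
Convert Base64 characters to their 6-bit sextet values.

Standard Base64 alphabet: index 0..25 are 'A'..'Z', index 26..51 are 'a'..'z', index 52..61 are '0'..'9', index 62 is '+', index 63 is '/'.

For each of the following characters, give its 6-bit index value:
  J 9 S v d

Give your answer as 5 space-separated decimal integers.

'J': A..Z range, ord('J') − ord('A') = 9
'9': 0..9 range, 52 + ord('9') − ord('0') = 61
'S': A..Z range, ord('S') − ord('A') = 18
'v': a..z range, 26 + ord('v') − ord('a') = 47
'd': a..z range, 26 + ord('d') − ord('a') = 29

Answer: 9 61 18 47 29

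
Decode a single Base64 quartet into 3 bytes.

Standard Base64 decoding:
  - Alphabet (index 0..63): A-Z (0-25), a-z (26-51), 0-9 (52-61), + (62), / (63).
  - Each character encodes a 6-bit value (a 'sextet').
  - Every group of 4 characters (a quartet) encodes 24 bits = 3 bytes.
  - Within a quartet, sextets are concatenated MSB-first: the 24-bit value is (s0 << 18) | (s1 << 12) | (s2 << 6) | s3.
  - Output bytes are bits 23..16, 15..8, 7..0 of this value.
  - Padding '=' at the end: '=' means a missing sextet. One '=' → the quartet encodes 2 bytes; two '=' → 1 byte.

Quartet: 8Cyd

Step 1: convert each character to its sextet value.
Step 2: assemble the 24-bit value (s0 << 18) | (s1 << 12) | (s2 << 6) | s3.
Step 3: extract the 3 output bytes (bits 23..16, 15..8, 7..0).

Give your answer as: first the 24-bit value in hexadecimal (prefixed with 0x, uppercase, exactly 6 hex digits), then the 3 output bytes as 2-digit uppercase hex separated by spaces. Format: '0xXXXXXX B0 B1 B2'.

Answer: 0xF02C9D F0 2C 9D

Derivation:
Sextets: 8=60, C=2, y=50, d=29
24-bit: (60<<18) | (2<<12) | (50<<6) | 29
      = 0xF00000 | 0x002000 | 0x000C80 | 0x00001D
      = 0xF02C9D
Bytes: (v>>16)&0xFF=F0, (v>>8)&0xFF=2C, v&0xFF=9D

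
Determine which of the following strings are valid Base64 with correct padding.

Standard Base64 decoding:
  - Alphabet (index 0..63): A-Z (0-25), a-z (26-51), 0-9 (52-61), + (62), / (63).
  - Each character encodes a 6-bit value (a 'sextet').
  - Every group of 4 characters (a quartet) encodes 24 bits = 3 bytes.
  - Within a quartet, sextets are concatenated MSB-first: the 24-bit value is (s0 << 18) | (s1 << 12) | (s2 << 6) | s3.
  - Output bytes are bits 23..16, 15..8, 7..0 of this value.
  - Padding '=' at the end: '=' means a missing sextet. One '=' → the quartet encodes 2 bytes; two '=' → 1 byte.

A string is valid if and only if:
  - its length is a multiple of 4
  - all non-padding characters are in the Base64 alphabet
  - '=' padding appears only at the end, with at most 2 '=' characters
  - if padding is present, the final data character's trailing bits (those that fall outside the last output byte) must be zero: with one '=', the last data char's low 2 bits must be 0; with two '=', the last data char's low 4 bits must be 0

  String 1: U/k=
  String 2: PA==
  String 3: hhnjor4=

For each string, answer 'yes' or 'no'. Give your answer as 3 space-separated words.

String 1: 'U/k=' → valid
String 2: 'PA==' → valid
String 3: 'hhnjor4=' → valid

Answer: yes yes yes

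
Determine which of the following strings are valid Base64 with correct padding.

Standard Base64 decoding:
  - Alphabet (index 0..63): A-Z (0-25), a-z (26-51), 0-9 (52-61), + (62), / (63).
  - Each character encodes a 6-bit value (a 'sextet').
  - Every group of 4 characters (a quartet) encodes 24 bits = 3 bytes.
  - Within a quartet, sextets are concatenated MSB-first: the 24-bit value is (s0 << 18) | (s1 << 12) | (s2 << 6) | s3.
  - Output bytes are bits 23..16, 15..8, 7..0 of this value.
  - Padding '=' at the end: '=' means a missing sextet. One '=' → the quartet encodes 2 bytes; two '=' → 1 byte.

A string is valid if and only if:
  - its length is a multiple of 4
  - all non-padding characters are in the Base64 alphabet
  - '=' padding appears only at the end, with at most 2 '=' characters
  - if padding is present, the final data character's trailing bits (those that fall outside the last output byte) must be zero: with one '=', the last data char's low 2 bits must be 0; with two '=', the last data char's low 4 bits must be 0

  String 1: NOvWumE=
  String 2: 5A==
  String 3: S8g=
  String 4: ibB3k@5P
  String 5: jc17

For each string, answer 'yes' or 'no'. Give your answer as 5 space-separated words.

String 1: 'NOvWumE=' → valid
String 2: '5A==' → valid
String 3: 'S8g=' → valid
String 4: 'ibB3k@5P' → invalid (bad char(s): ['@'])
String 5: 'jc17' → valid

Answer: yes yes yes no yes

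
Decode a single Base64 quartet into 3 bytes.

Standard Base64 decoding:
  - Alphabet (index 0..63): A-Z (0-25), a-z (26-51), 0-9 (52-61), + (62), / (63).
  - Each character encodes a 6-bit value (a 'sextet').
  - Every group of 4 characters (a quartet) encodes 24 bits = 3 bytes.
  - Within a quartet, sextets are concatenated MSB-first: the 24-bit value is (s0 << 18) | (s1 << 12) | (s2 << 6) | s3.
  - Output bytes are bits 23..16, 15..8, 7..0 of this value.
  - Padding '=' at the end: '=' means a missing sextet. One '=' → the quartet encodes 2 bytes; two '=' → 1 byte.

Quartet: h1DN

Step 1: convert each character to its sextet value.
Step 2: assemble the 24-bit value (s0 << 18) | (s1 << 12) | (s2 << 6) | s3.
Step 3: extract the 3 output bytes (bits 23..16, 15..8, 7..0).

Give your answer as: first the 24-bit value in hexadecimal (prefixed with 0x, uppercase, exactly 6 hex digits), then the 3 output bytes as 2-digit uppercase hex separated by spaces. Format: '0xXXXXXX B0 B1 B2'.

Sextets: h=33, 1=53, D=3, N=13
24-bit: (33<<18) | (53<<12) | (3<<6) | 13
      = 0x840000 | 0x035000 | 0x0000C0 | 0x00000D
      = 0x8750CD
Bytes: (v>>16)&0xFF=87, (v>>8)&0xFF=50, v&0xFF=CD

Answer: 0x8750CD 87 50 CD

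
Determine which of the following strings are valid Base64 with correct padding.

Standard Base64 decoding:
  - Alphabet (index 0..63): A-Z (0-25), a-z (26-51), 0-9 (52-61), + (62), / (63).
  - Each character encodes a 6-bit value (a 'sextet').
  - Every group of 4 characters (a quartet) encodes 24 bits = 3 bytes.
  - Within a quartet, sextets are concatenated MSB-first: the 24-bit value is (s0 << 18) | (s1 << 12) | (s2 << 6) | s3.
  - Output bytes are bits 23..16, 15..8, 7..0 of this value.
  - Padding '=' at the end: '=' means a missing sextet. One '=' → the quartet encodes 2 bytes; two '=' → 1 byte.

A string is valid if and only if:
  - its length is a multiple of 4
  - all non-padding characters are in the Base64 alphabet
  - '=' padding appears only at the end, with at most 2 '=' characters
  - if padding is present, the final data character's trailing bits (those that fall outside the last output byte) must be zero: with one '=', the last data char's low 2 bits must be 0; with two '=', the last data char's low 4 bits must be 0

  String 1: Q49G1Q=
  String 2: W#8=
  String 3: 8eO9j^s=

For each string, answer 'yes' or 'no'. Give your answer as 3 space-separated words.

String 1: 'Q49G1Q=' → invalid (len=7 not mult of 4)
String 2: 'W#8=' → invalid (bad char(s): ['#'])
String 3: '8eO9j^s=' → invalid (bad char(s): ['^'])

Answer: no no no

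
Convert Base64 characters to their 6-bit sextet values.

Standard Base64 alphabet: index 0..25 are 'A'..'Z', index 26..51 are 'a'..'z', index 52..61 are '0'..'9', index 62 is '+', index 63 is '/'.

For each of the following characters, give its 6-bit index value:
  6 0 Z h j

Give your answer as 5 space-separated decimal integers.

Answer: 58 52 25 33 35

Derivation:
'6': 0..9 range, 52 + ord('6') − ord('0') = 58
'0': 0..9 range, 52 + ord('0') − ord('0') = 52
'Z': A..Z range, ord('Z') − ord('A') = 25
'h': a..z range, 26 + ord('h') − ord('a') = 33
'j': a..z range, 26 + ord('j') − ord('a') = 35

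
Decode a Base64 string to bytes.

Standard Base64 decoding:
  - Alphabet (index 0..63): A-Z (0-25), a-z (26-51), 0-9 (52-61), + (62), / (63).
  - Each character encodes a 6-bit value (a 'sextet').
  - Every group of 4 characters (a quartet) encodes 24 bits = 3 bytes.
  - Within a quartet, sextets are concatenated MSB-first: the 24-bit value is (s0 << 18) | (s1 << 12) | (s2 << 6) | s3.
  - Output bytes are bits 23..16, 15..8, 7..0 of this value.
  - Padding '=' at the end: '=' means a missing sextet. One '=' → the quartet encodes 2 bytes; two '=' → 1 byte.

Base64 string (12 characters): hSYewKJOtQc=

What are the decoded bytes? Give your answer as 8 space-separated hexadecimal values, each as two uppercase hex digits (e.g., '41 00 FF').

Answer: 85 26 1E C0 A2 4E B5 07

Derivation:
After char 0 ('h'=33): chars_in_quartet=1 acc=0x21 bytes_emitted=0
After char 1 ('S'=18): chars_in_quartet=2 acc=0x852 bytes_emitted=0
After char 2 ('Y'=24): chars_in_quartet=3 acc=0x21498 bytes_emitted=0
After char 3 ('e'=30): chars_in_quartet=4 acc=0x85261E -> emit 85 26 1E, reset; bytes_emitted=3
After char 4 ('w'=48): chars_in_quartet=1 acc=0x30 bytes_emitted=3
After char 5 ('K'=10): chars_in_quartet=2 acc=0xC0A bytes_emitted=3
After char 6 ('J'=9): chars_in_quartet=3 acc=0x30289 bytes_emitted=3
After char 7 ('O'=14): chars_in_quartet=4 acc=0xC0A24E -> emit C0 A2 4E, reset; bytes_emitted=6
After char 8 ('t'=45): chars_in_quartet=1 acc=0x2D bytes_emitted=6
After char 9 ('Q'=16): chars_in_quartet=2 acc=0xB50 bytes_emitted=6
After char 10 ('c'=28): chars_in_quartet=3 acc=0x2D41C bytes_emitted=6
Padding '=': partial quartet acc=0x2D41C -> emit B5 07; bytes_emitted=8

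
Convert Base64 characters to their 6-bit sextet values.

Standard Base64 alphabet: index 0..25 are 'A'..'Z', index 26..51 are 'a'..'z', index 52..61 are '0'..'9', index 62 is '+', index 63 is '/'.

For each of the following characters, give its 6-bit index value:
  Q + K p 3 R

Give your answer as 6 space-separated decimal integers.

'Q': A..Z range, ord('Q') − ord('A') = 16
'+': index 62
'K': A..Z range, ord('K') − ord('A') = 10
'p': a..z range, 26 + ord('p') − ord('a') = 41
'3': 0..9 range, 52 + ord('3') − ord('0') = 55
'R': A..Z range, ord('R') − ord('A') = 17

Answer: 16 62 10 41 55 17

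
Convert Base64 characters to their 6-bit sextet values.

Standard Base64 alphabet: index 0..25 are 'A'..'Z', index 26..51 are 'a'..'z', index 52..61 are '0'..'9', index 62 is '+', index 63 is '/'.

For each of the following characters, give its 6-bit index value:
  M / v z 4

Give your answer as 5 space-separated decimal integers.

'M': A..Z range, ord('M') − ord('A') = 12
'/': index 63
'v': a..z range, 26 + ord('v') − ord('a') = 47
'z': a..z range, 26 + ord('z') − ord('a') = 51
'4': 0..9 range, 52 + ord('4') − ord('0') = 56

Answer: 12 63 47 51 56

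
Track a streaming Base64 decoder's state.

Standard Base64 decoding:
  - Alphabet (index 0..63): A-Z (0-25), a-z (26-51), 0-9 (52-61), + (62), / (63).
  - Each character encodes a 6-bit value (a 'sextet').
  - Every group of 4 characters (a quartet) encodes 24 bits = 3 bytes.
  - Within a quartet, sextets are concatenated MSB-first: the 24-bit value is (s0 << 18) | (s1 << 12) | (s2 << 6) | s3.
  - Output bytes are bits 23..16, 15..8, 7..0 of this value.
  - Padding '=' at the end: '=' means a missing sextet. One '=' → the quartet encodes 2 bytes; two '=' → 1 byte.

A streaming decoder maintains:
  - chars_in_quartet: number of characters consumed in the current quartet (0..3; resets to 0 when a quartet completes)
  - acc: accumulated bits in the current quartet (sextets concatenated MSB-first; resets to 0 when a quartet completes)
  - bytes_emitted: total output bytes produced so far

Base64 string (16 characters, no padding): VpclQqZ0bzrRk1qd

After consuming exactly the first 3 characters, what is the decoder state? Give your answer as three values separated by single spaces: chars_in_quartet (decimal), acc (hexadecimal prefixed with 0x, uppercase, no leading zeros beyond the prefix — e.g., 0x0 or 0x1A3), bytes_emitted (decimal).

After char 0 ('V'=21): chars_in_quartet=1 acc=0x15 bytes_emitted=0
After char 1 ('p'=41): chars_in_quartet=2 acc=0x569 bytes_emitted=0
After char 2 ('c'=28): chars_in_quartet=3 acc=0x15A5C bytes_emitted=0

Answer: 3 0x15A5C 0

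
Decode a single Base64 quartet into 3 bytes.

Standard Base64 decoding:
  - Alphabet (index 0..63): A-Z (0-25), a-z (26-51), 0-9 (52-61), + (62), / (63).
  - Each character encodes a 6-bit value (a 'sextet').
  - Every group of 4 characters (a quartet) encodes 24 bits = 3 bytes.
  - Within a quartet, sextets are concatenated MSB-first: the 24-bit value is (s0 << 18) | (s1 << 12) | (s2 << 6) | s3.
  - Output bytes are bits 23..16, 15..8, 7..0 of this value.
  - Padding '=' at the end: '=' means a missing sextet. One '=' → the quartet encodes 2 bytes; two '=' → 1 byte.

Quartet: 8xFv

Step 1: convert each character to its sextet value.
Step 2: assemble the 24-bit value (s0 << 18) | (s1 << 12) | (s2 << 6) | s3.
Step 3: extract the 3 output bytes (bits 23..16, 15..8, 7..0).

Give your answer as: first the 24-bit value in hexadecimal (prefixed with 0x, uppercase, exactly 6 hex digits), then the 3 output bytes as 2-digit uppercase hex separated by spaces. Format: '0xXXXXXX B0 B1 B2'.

Sextets: 8=60, x=49, F=5, v=47
24-bit: (60<<18) | (49<<12) | (5<<6) | 47
      = 0xF00000 | 0x031000 | 0x000140 | 0x00002F
      = 0xF3116F
Bytes: (v>>16)&0xFF=F3, (v>>8)&0xFF=11, v&0xFF=6F

Answer: 0xF3116F F3 11 6F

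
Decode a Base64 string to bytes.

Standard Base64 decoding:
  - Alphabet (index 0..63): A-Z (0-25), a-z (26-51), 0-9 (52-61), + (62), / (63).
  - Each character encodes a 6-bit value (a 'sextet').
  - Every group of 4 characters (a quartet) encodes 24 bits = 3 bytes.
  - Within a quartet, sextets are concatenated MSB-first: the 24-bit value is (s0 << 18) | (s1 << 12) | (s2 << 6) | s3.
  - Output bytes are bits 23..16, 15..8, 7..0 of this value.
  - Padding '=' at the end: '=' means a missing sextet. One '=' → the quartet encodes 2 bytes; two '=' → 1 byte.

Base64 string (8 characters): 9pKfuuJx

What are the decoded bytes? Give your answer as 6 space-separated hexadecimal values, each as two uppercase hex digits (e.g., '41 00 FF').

After char 0 ('9'=61): chars_in_quartet=1 acc=0x3D bytes_emitted=0
After char 1 ('p'=41): chars_in_quartet=2 acc=0xF69 bytes_emitted=0
After char 2 ('K'=10): chars_in_quartet=3 acc=0x3DA4A bytes_emitted=0
After char 3 ('f'=31): chars_in_quartet=4 acc=0xF6929F -> emit F6 92 9F, reset; bytes_emitted=3
After char 4 ('u'=46): chars_in_quartet=1 acc=0x2E bytes_emitted=3
After char 5 ('u'=46): chars_in_quartet=2 acc=0xBAE bytes_emitted=3
After char 6 ('J'=9): chars_in_quartet=3 acc=0x2EB89 bytes_emitted=3
After char 7 ('x'=49): chars_in_quartet=4 acc=0xBAE271 -> emit BA E2 71, reset; bytes_emitted=6

Answer: F6 92 9F BA E2 71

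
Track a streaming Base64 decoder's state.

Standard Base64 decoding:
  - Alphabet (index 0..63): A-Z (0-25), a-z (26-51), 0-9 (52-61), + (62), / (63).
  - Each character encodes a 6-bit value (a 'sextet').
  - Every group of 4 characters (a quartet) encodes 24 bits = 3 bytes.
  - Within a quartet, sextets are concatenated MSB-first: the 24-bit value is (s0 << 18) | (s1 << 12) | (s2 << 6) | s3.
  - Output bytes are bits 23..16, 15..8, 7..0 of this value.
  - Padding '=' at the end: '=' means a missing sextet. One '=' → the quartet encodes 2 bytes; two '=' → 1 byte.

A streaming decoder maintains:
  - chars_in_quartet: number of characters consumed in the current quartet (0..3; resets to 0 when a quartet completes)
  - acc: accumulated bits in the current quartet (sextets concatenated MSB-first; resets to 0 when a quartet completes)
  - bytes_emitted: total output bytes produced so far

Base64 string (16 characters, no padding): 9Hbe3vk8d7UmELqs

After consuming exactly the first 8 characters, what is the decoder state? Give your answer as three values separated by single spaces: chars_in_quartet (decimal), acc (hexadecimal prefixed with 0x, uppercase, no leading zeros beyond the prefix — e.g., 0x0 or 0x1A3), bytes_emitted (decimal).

Answer: 0 0x0 6

Derivation:
After char 0 ('9'=61): chars_in_quartet=1 acc=0x3D bytes_emitted=0
After char 1 ('H'=7): chars_in_quartet=2 acc=0xF47 bytes_emitted=0
After char 2 ('b'=27): chars_in_quartet=3 acc=0x3D1DB bytes_emitted=0
After char 3 ('e'=30): chars_in_quartet=4 acc=0xF476DE -> emit F4 76 DE, reset; bytes_emitted=3
After char 4 ('3'=55): chars_in_quartet=1 acc=0x37 bytes_emitted=3
After char 5 ('v'=47): chars_in_quartet=2 acc=0xDEF bytes_emitted=3
After char 6 ('k'=36): chars_in_quartet=3 acc=0x37BE4 bytes_emitted=3
After char 7 ('8'=60): chars_in_quartet=4 acc=0xDEF93C -> emit DE F9 3C, reset; bytes_emitted=6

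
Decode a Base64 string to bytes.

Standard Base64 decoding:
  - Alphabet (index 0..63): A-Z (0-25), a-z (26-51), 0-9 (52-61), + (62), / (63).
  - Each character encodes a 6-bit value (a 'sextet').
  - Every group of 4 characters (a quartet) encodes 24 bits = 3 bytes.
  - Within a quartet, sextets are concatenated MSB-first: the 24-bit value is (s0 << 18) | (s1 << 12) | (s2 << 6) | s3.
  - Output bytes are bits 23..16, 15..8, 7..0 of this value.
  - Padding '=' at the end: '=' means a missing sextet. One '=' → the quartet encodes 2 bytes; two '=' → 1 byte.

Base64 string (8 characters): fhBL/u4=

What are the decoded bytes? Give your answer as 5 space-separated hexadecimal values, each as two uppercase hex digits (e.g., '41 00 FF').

After char 0 ('f'=31): chars_in_quartet=1 acc=0x1F bytes_emitted=0
After char 1 ('h'=33): chars_in_quartet=2 acc=0x7E1 bytes_emitted=0
After char 2 ('B'=1): chars_in_quartet=3 acc=0x1F841 bytes_emitted=0
After char 3 ('L'=11): chars_in_quartet=4 acc=0x7E104B -> emit 7E 10 4B, reset; bytes_emitted=3
After char 4 ('/'=63): chars_in_quartet=1 acc=0x3F bytes_emitted=3
After char 5 ('u'=46): chars_in_quartet=2 acc=0xFEE bytes_emitted=3
After char 6 ('4'=56): chars_in_quartet=3 acc=0x3FBB8 bytes_emitted=3
Padding '=': partial quartet acc=0x3FBB8 -> emit FE EE; bytes_emitted=5

Answer: 7E 10 4B FE EE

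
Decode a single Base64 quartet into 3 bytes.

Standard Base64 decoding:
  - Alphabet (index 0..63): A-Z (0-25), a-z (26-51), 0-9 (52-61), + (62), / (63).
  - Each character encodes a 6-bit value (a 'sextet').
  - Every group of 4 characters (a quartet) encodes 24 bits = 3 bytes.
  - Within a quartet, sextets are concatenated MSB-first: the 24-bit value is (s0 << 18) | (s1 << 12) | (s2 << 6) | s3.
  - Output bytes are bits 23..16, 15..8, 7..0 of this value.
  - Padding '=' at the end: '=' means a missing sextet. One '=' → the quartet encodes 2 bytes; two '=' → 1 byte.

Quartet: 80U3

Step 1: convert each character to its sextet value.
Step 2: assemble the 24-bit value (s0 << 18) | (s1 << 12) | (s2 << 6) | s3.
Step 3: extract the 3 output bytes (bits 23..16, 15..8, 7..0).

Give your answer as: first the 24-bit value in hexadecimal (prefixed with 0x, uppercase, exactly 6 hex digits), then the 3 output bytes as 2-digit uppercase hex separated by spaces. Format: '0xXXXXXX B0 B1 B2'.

Answer: 0xF34537 F3 45 37

Derivation:
Sextets: 8=60, 0=52, U=20, 3=55
24-bit: (60<<18) | (52<<12) | (20<<6) | 55
      = 0xF00000 | 0x034000 | 0x000500 | 0x000037
      = 0xF34537
Bytes: (v>>16)&0xFF=F3, (v>>8)&0xFF=45, v&0xFF=37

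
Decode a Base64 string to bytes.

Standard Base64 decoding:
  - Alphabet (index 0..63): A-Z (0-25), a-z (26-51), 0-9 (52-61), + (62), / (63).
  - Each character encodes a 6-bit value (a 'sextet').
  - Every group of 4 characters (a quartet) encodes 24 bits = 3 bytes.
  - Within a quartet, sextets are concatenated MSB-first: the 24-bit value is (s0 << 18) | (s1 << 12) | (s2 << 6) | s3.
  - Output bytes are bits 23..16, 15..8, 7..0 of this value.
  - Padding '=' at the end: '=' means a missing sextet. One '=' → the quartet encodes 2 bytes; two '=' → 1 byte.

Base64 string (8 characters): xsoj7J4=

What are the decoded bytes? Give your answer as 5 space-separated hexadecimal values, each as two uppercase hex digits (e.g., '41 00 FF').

Answer: C6 CA 23 EC 9E

Derivation:
After char 0 ('x'=49): chars_in_quartet=1 acc=0x31 bytes_emitted=0
After char 1 ('s'=44): chars_in_quartet=2 acc=0xC6C bytes_emitted=0
After char 2 ('o'=40): chars_in_quartet=3 acc=0x31B28 bytes_emitted=0
After char 3 ('j'=35): chars_in_quartet=4 acc=0xC6CA23 -> emit C6 CA 23, reset; bytes_emitted=3
After char 4 ('7'=59): chars_in_quartet=1 acc=0x3B bytes_emitted=3
After char 5 ('J'=9): chars_in_quartet=2 acc=0xEC9 bytes_emitted=3
After char 6 ('4'=56): chars_in_quartet=3 acc=0x3B278 bytes_emitted=3
Padding '=': partial quartet acc=0x3B278 -> emit EC 9E; bytes_emitted=5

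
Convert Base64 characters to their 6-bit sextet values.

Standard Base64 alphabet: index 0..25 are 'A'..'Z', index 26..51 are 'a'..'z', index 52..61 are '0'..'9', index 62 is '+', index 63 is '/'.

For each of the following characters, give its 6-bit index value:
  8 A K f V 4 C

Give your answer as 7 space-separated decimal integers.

Answer: 60 0 10 31 21 56 2

Derivation:
'8': 0..9 range, 52 + ord('8') − ord('0') = 60
'A': A..Z range, ord('A') − ord('A') = 0
'K': A..Z range, ord('K') − ord('A') = 10
'f': a..z range, 26 + ord('f') − ord('a') = 31
'V': A..Z range, ord('V') − ord('A') = 21
'4': 0..9 range, 52 + ord('4') − ord('0') = 56
'C': A..Z range, ord('C') − ord('A') = 2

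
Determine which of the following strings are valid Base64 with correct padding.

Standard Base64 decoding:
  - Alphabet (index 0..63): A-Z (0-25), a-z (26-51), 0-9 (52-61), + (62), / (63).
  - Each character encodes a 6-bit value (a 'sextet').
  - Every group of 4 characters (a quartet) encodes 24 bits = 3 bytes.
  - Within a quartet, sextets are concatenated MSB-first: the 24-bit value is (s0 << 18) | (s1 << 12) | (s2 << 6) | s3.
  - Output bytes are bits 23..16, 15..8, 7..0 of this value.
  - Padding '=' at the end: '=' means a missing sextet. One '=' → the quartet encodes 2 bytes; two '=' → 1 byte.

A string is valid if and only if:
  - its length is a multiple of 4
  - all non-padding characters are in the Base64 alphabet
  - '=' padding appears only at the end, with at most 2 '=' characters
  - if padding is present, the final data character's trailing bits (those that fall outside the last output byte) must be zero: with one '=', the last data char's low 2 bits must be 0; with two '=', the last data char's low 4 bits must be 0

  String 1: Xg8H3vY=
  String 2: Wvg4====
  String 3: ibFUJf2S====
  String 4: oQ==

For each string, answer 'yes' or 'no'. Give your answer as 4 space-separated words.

String 1: 'Xg8H3vY=' → valid
String 2: 'Wvg4====' → invalid (4 pad chars (max 2))
String 3: 'ibFUJf2S====' → invalid (4 pad chars (max 2))
String 4: 'oQ==' → valid

Answer: yes no no yes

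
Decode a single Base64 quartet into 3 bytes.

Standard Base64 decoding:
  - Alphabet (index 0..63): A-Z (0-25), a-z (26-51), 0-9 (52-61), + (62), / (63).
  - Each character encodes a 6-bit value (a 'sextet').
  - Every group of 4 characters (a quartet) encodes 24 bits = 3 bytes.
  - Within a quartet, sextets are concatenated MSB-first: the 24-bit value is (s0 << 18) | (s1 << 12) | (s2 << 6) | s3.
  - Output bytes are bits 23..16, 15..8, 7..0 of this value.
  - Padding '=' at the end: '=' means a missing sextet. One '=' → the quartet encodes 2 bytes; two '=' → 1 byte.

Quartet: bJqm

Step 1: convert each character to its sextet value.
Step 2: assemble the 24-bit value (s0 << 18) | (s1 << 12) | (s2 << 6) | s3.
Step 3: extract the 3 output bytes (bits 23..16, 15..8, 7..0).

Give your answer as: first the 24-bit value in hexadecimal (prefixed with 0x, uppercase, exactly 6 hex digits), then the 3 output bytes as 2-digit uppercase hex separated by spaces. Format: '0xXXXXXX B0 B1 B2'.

Answer: 0x6C9AA6 6C 9A A6

Derivation:
Sextets: b=27, J=9, q=42, m=38
24-bit: (27<<18) | (9<<12) | (42<<6) | 38
      = 0x6C0000 | 0x009000 | 0x000A80 | 0x000026
      = 0x6C9AA6
Bytes: (v>>16)&0xFF=6C, (v>>8)&0xFF=9A, v&0xFF=A6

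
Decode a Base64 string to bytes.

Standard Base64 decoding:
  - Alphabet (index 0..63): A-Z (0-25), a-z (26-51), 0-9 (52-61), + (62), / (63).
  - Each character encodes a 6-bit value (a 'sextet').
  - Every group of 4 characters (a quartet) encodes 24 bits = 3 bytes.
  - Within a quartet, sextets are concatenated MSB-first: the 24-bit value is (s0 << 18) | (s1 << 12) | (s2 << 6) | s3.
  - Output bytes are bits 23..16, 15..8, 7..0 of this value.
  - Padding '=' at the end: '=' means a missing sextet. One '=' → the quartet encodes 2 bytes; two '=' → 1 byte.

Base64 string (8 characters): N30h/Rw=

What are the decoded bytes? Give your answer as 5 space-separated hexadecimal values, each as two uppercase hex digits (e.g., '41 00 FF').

Answer: 37 7D 21 FD 1C

Derivation:
After char 0 ('N'=13): chars_in_quartet=1 acc=0xD bytes_emitted=0
After char 1 ('3'=55): chars_in_quartet=2 acc=0x377 bytes_emitted=0
After char 2 ('0'=52): chars_in_quartet=3 acc=0xDDF4 bytes_emitted=0
After char 3 ('h'=33): chars_in_quartet=4 acc=0x377D21 -> emit 37 7D 21, reset; bytes_emitted=3
After char 4 ('/'=63): chars_in_quartet=1 acc=0x3F bytes_emitted=3
After char 5 ('R'=17): chars_in_quartet=2 acc=0xFD1 bytes_emitted=3
After char 6 ('w'=48): chars_in_quartet=3 acc=0x3F470 bytes_emitted=3
Padding '=': partial quartet acc=0x3F470 -> emit FD 1C; bytes_emitted=5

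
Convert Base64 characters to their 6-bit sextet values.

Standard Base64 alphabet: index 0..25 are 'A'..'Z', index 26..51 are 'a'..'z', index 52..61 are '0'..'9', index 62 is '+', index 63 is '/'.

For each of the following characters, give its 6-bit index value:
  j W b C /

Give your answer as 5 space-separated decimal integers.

Answer: 35 22 27 2 63

Derivation:
'j': a..z range, 26 + ord('j') − ord('a') = 35
'W': A..Z range, ord('W') − ord('A') = 22
'b': a..z range, 26 + ord('b') − ord('a') = 27
'C': A..Z range, ord('C') − ord('A') = 2
'/': index 63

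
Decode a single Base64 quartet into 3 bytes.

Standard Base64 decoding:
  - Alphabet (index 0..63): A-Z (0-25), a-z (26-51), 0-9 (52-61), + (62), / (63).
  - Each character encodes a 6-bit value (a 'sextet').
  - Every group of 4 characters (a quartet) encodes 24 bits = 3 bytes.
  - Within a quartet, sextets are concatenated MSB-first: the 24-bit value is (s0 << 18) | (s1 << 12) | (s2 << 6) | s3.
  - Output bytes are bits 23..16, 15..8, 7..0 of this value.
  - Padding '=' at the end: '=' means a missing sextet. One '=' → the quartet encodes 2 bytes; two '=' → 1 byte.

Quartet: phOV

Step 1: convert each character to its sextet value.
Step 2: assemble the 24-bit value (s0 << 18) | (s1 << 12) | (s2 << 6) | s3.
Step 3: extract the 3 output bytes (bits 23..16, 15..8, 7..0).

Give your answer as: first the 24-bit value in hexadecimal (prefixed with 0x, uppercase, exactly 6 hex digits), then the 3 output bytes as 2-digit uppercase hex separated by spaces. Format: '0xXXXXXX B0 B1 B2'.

Sextets: p=41, h=33, O=14, V=21
24-bit: (41<<18) | (33<<12) | (14<<6) | 21
      = 0xA40000 | 0x021000 | 0x000380 | 0x000015
      = 0xA61395
Bytes: (v>>16)&0xFF=A6, (v>>8)&0xFF=13, v&0xFF=95

Answer: 0xA61395 A6 13 95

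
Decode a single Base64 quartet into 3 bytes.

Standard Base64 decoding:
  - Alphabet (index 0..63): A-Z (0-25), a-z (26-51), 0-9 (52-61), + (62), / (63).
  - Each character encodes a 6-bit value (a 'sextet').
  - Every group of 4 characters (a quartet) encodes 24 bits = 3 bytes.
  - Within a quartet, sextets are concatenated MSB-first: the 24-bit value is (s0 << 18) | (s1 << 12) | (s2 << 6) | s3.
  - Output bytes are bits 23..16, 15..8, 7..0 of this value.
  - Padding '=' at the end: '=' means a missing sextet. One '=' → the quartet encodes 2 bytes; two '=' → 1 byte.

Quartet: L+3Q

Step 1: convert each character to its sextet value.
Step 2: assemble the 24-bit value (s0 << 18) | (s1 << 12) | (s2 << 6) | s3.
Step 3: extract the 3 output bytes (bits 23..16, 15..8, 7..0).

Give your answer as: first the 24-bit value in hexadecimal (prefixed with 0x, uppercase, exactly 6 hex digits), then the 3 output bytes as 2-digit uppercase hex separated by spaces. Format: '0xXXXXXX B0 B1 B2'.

Sextets: L=11, +=62, 3=55, Q=16
24-bit: (11<<18) | (62<<12) | (55<<6) | 16
      = 0x2C0000 | 0x03E000 | 0x000DC0 | 0x000010
      = 0x2FEDD0
Bytes: (v>>16)&0xFF=2F, (v>>8)&0xFF=ED, v&0xFF=D0

Answer: 0x2FEDD0 2F ED D0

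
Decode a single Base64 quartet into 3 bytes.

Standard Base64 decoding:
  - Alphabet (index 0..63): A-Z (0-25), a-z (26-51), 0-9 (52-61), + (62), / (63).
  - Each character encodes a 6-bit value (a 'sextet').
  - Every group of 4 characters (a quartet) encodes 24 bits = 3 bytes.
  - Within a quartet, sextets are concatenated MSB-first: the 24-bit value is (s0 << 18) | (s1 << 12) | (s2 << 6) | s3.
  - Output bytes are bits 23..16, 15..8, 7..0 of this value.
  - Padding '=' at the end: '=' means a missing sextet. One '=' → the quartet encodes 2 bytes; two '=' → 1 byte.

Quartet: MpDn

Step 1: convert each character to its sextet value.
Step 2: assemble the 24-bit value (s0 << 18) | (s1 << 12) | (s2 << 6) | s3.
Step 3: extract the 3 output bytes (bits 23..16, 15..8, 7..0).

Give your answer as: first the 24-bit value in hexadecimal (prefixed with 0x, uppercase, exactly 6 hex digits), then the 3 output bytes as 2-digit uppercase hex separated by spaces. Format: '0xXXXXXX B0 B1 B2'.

Sextets: M=12, p=41, D=3, n=39
24-bit: (12<<18) | (41<<12) | (3<<6) | 39
      = 0x300000 | 0x029000 | 0x0000C0 | 0x000027
      = 0x3290E7
Bytes: (v>>16)&0xFF=32, (v>>8)&0xFF=90, v&0xFF=E7

Answer: 0x3290E7 32 90 E7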